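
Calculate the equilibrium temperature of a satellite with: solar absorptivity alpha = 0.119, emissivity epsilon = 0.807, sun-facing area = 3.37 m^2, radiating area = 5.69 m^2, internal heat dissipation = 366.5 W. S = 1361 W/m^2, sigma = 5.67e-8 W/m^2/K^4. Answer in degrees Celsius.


Numerator = alpha*S*A_sun + Q_int = 0.119*1361*3.37 + 366.5 = 912.3018 W
Denominator = eps*sigma*A_rad = 0.807*5.67e-8*5.69 = 2.6035676e-07 W/K^4
T^4 = 3.5040451e+09 K^4
T = 243.3002 K = -29.8498 C

-29.8498 degrees Celsius


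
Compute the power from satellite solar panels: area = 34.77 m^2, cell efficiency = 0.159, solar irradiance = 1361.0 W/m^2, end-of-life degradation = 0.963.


P = area * eta * S * degradation
P = 34.77 * 0.159 * 1361.0 * 0.963
P = 7245.7981 W

7245.7981 W


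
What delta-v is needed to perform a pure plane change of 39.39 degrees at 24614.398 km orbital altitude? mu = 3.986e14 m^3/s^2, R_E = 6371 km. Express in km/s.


r = 30985.3980 km = 3.0985398e+07 m
V = sqrt(mu/r) = 3586.6592 m/s
di = 39.39 deg = 0.6874852 rad
dV = 2*V*sin(di/2) = 2*3586.6592*sin(0.3437426)
dV = 2417.5022 m/s = 2.4175 km/s

2.4175 km/s


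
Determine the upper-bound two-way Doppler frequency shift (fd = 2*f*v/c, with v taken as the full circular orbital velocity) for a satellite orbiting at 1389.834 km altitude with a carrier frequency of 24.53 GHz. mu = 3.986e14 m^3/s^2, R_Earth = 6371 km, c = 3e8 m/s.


r = 7.760834e+06 m
v = sqrt(mu/r) = 7166.6212 m/s (worst-case radial velocity)
f = 24.53 GHz = 2.453e+10 Hz
fd = 2*f*v/c = 2*2.453e+10*7166.6212/3.0e+08
fd = 1.1719815e+06 Hz

1.1720e+06 Hz


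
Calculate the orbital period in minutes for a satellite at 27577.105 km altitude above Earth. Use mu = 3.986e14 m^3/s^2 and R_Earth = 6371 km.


r = 33948.1050 km = 3.3948105e+07 m
T = 2*pi*sqrt(r^3/mu) = 2*pi*sqrt(3.9124303e+22 / 3.986e14)
T = 62249.3078 s = 1037.4885 min

1037.4885 minutes


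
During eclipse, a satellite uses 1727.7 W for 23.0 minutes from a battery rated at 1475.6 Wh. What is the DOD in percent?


E_used = P * t / 60 = 1727.7 * 23.0 / 60 = 662.2850 Wh
DOD = E_used / E_total * 100 = 662.2850 / 1475.6 * 100
DOD = 44.8824 %

44.8824 %


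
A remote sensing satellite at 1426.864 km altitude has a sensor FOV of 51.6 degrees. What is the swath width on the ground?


FOV = 51.6 deg = 0.9005899 rad
swath = 2 * alt * tan(FOV/2) = 2 * 1426.864 * tan(0.4502949)
swath = 2 * 1426.864 * 0.4834189
swath = 1379.5460 km

1379.5460 km


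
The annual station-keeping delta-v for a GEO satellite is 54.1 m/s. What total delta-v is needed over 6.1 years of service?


dV = rate * years = 54.1 * 6.1
dV = 330.0100 m/s

330.0100 m/s


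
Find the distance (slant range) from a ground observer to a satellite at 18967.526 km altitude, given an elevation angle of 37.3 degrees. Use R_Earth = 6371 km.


h = 18967.526 km, el = 37.3 deg
d = -R_E*sin(el) + sqrt((R_E*sin(el))^2 + 2*R_E*h + h^2)
d = -6371.0000*sin(0.6510078) + sqrt((6371.0000*0.6059884)^2 + 2*6371.0000*18967.526 + 18967.526^2)
d = 20965.7794 km

20965.7794 km


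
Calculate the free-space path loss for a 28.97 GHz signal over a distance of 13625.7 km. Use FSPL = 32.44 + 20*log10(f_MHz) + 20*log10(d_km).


f = 28.97 GHz = 28970.0000 MHz
d = 13625.7 km
FSPL = 32.44 + 20*log10(28970.0000) + 20*log10(13625.7)
FSPL = 32.44 + 89.2390 + 82.6872
FSPL = 204.3661 dB

204.3661 dB


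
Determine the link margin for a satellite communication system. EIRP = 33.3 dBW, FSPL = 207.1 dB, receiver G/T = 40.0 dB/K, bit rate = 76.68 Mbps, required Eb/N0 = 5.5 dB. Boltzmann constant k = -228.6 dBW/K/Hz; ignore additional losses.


C/N0 = EIRP - FSPL + G/T - k = 33.3 - 207.1 + 40.0 - (-228.6)
C/N0 = 94.8000 dB-Hz
R_b = 76.68 Mbps = 7.668e+07 bps -> 10*log10(R_b) = 78.8468 dB-Hz
Eb/N0 = C/N0 - 10*log10(R_b) = 94.8000 - 78.8468 = 15.9532 dB
Margin = Eb/N0 - Eb/N0_req = 15.9532 - 5.5 = 10.4532 dB (link closes)

10.4532 dB


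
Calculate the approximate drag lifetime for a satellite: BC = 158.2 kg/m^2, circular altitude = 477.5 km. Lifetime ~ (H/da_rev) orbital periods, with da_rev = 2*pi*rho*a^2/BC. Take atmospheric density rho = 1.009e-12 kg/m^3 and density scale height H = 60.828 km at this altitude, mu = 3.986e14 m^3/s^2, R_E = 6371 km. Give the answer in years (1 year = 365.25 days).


a = R_E + alt = 6848.5000 km = 6.8485e+06 m
da_rev = 2*pi*rho*a^2/BC = 2*pi*1.009e-12*(6.8485e+06)^2/158.2 = 1.879557 m per revolution
N = H/da_rev = 60828.0000 m / 1.879557 m = 32362.9470 revolutions
P = 2*pi*sqrt(a^3/mu) = 5640.3287 s
lifetime = N*P = 32362.9470 * 5640.3287 = 1.8253766e+08 s = 2112.7044 days
years = 2112.7044 / 365.25 = 5.7843 years

5.7843 years


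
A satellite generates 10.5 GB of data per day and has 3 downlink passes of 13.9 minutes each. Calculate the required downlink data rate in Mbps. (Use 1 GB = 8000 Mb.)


total contact time = 3 * 13.9 * 60 = 2502.0000 s
data = 10.5 GB = 84000.0000 Mb
rate = 84000.0000 / 2502.0000 = 33.5731 Mbps

33.5731 Mbps


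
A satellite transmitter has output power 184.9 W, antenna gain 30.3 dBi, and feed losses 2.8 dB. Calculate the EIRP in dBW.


Pt = 184.9 W = 22.6694 dBW
EIRP = Pt_dBW + Gt - losses = 22.6694 + 30.3 - 2.8 = 50.1694 dBW

50.1694 dBW


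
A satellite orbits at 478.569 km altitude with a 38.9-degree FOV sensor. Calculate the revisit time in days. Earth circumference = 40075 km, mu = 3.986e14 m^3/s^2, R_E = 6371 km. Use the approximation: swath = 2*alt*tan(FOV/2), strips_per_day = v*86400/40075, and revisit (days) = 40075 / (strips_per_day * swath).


swath = 2*478.569*tan(0.3394665) = 338.0006 km
v = sqrt(mu/r) = 7628.4627 m/s = 7.6285 km/s
strips/day = v*86400/40075 = 7.6285*86400/40075 = 16.4466
coverage/day = strips * swath = 16.4466 * 338.0006 = 5558.9753 km
revisit = 40075 / 5558.9753 = 7.2091 days

7.2091 days


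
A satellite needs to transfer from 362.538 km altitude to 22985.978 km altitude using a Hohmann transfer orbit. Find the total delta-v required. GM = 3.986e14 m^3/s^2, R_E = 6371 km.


r1 = 6733.5380 km = 6.733538e+06 m
r2 = 29356.9780 km = 2.9356978e+07 m
dv1 = sqrt(mu/r1)*(sqrt(2*r2/(r1+r2)) - 1) = 2119.5285 m/s
dv2 = sqrt(mu/r2)*(1 - sqrt(2*r1/(r1+r2))) = 1433.9081 m/s
total dv = |dv1| + |dv2| = 2119.5285 + 1433.9081 = 3553.4366 m/s = 3.5534 km/s

3.5534 km/s


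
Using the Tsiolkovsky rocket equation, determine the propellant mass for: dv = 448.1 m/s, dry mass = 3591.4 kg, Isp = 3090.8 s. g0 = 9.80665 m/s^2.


ve = Isp * g0 = 3090.8 * 9.80665 = 30310.393820 m/s
mass ratio = exp(dv/ve) = exp(448.1/30310.393820) = 1.01489353
m_prop = m_dry * (mr - 1) = 3591.4 * (1.01489353 - 1)
m_prop = 53.4886 kg

53.4886 kg


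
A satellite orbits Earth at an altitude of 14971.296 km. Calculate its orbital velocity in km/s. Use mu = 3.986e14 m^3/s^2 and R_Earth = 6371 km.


r = R_E + alt = 6371.0 + 14971.296 = 21342.2960 km = 2.1342296e+07 m
v = sqrt(mu/r) = sqrt(3.986e14 / 2.1342296e+07) = 4321.6349 m/s = 4.3216 km/s

4.3216 km/s


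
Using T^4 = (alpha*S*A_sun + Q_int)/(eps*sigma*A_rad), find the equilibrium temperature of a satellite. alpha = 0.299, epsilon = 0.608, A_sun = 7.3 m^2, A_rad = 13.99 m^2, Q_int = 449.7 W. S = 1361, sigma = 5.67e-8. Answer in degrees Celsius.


Numerator = alpha*S*A_sun + Q_int = 0.299*1361*7.3 + 449.7 = 3420.3547 W
Denominator = eps*sigma*A_rad = 0.608*5.67e-8*13.99 = 4.8228566e-07 W/K^4
T^4 = 7.0919684e+09 K^4
T = 290.1962 K = 17.0462 C

17.0462 degrees Celsius


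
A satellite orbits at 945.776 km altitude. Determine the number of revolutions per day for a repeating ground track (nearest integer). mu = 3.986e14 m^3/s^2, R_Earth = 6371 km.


r = 7.316776e+06 m
T = 2*pi*sqrt(r^3/mu) = 6228.6060 s = 103.8101 min
revs/day = 1440 / 103.8101 = 13.8715
Rounded: 14 revolutions per day

14 revolutions per day


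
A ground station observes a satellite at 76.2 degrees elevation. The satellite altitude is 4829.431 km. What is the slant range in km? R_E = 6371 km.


h = 4829.431 km, el = 76.2 deg
d = -R_E*sin(el) + sqrt((R_E*sin(el))^2 + 2*R_E*h + h^2)
d = -6371.0000*sin(1.3299) + sqrt((6371.0000*0.9711343)^2 + 2*6371.0000*4829.431 + 4829.431^2)
d = 4909.7579 km

4909.7579 km


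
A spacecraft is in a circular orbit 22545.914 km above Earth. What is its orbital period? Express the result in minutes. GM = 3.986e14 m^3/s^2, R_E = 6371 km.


r = 28916.9140 km = 2.8916914e+07 m
T = 2*pi*sqrt(r^3/mu) = 2*pi*sqrt(2.4179974e+22 / 3.986e14)
T = 48937.2022 s = 815.6200 min

815.6200 minutes


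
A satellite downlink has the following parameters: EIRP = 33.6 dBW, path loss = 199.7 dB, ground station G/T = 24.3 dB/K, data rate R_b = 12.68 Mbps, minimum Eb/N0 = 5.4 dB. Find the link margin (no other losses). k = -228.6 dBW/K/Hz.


C/N0 = EIRP - FSPL + G/T - k = 33.6 - 199.7 + 24.3 - (-228.6)
C/N0 = 86.8000 dB-Hz
R_b = 12.68 Mbps = 1.268e+07 bps -> 10*log10(R_b) = 71.0312 dB-Hz
Eb/N0 = C/N0 - 10*log10(R_b) = 86.8000 - 71.0312 = 15.7688 dB
Margin = Eb/N0 - Eb/N0_req = 15.7688 - 5.4 = 10.3688 dB (link closes)

10.3688 dB


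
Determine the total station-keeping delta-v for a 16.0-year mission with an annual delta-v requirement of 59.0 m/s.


dV = rate * years = 59.0 * 16.0
dV = 944.0000 m/s

944.0000 m/s


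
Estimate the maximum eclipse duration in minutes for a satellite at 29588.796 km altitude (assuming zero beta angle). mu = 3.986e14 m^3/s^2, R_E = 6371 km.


r = 35959.7960 km
T = 1131.0604 min
Eclipse fraction = arcsin(R_E/r)/pi = arcsin(6371.0000/35959.7960)/pi
= arcsin(0.1771701)/pi = 0.05669427
Eclipse duration = 0.05669427 * 1131.0604 = 64.1246 min

64.1246 minutes


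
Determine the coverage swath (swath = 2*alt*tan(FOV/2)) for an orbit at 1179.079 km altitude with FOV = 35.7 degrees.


FOV = 35.7 deg = 0.6230825 rad
swath = 2 * alt * tan(FOV/2) = 2 * 1179.079 * tan(0.3115413)
swath = 2 * 1179.079 * 0.3220278
swath = 759.3924 km

759.3924 km


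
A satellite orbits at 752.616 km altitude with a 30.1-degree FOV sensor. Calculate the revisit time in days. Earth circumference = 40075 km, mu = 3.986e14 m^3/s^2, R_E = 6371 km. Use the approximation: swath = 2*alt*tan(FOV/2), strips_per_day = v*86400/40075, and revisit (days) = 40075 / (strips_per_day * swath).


swath = 2*752.616*tan(0.2626721) = 404.7339 km
v = sqrt(mu/r) = 7480.2893 m/s = 7.4803 km/s
strips/day = v*86400/40075 = 7.4803*86400/40075 = 16.1272
coverage/day = strips * swath = 16.1272 * 404.7339 = 6527.2191 km
revisit = 40075 / 6527.2191 = 6.1397 days

6.1397 days


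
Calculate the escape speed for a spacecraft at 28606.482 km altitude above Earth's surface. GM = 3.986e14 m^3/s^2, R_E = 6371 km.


r = 6371.0 + 28606.482 = 34977.4820 km = 3.4977482e+07 m
v_esc = sqrt(2*mu/r) = sqrt(2*3.986e14 / 3.4977482e+07)
v_esc = 4774.0765 m/s = 4.7741 km/s

4.7741 km/s


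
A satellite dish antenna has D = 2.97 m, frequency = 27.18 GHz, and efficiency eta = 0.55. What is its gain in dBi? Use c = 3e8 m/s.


lambda = c/f = 3e8 / 2.718e+10 = 0.01103753 m
G = eta*(pi*D/lambda)^2 = 0.55*(pi*2.97/0.01103753)^2
G = 393035.4548 (linear)
G = 10*log10(393035.4548) = 55.9443 dBi

55.9443 dBi


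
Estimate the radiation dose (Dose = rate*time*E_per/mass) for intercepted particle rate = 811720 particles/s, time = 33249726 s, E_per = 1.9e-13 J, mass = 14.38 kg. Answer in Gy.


Total energy deposited = rate * time * E_per
  = 811720 * 33249726 * 1.9e-13 = 5.1280 J
Dose = E_total / mass = 5.1280 / 14.38
Dose = 0.3566063 Gy

0.3566 Gy


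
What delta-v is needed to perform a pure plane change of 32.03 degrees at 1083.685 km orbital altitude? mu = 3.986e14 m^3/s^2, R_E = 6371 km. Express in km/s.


r = 7454.6850 km = 7.454685e+06 m
V = sqrt(mu/r) = 7312.3000 m/s
di = 32.03 deg = 0.559029 rad
dV = 2*V*sin(di/2) = 2*7312.3000*sin(0.2795145)
dV = 4034.7663 m/s = 4.0348 km/s

4.0348 km/s


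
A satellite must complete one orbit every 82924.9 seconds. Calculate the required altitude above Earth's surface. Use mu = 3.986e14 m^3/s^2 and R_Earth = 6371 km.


T = 82924.9 s
r = (mu*T^2/(4*pi^2))^(1/3) = (3.986e14 * 82924.9^2 / (4*pi^2))^(1/3)
r = 4.1100694e+07 m = 41100.6942 km
alt = r - R_E = 41100.6942 - 6371 = 34729.6942 km

34729.6942 km


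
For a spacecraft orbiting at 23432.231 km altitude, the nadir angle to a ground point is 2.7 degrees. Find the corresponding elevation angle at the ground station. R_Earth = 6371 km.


r = R_E + alt = 29803.2310 km
Law of sines in the satellite / Earth-center / ground-point triangle:
  sin(nadir)/R_E = sin(90 + el)/r  =>  cos(el) = (r/R_E)*sin(nadir)
cos(el) = (29803.2310 / 6371.0000) * sin(2.7 deg) = 0.2203617
el = arccos(0.2203617) = 77.2697 deg
(Earth-central angle = 90 - nadir - el = 10.0303 deg)

77.2697 degrees


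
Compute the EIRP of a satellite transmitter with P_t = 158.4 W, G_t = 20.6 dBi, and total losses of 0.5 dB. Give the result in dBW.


Pt = 158.4 W = 21.9976 dBW
EIRP = Pt_dBW + Gt - losses = 21.9976 + 20.6 - 0.5 = 42.0976 dBW

42.0976 dBW


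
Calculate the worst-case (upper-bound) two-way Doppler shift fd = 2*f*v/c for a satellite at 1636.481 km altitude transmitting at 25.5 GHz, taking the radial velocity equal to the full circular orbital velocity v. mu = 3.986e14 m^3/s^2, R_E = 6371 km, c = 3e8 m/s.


r = 8.007481e+06 m
v = sqrt(mu/r) = 7055.3845 m/s (worst-case radial velocity)
f = 25.5 GHz = 2.55e+10 Hz
fd = 2*f*v/c = 2*2.55e+10*7055.3845/3.0e+08
fd = 1.1994154e+06 Hz

1.1994e+06 Hz


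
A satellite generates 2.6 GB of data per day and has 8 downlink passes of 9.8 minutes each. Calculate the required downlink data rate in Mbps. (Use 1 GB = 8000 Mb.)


total contact time = 8 * 9.8 * 60 = 4704.0000 s
data = 2.6 GB = 20800.0000 Mb
rate = 20800.0000 / 4704.0000 = 4.4218 Mbps

4.4218 Mbps


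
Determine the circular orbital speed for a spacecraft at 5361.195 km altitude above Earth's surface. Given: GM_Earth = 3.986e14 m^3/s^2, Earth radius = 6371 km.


r = R_E + alt = 6371.0 + 5361.195 = 11732.1950 km = 1.1732195e+07 m
v = sqrt(mu/r) = sqrt(3.986e14 / 1.1732195e+07) = 5828.7981 m/s = 5.8288 km/s

5.8288 km/s


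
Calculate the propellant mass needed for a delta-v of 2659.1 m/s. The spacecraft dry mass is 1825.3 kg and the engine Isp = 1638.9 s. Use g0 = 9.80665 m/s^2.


ve = Isp * g0 = 1638.9 * 9.80665 = 16072.118685 m/s
mass ratio = exp(dv/ve) = exp(2659.1/16072.118685) = 1.17992161
m_prop = m_dry * (mr - 1) = 1825.3 * (1.17992161 - 1)
m_prop = 328.4109 kg

328.4109 kg


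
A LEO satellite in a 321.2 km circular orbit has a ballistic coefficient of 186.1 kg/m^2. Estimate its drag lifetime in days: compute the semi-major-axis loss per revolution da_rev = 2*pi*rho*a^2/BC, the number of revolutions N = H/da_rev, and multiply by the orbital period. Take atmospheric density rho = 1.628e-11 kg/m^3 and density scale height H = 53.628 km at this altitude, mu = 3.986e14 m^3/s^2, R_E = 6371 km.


a = R_E + alt = 6692.2000 km = 6.6922e+06 m
da_rev = 2*pi*rho*a^2/BC = 2*pi*1.628e-11*(6.6922e+06)^2/186.1 = 24.616467 m per revolution
N = H/da_rev = 53628.0000 m / 24.616467 m = 2178.5417 revolutions
P = 2*pi*sqrt(a^3/mu) = 5448.3449 s
lifetime = N*P = 2178.5417 * 5448.3449 = 1.1869447e+07 s = 137.3779 days

137.3779 days


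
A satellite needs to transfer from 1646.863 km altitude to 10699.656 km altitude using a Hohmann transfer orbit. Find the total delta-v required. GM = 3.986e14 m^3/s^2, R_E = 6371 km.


r1 = 8017.8630 km = 8.017863e+06 m
r2 = 17070.6560 km = 1.7070656e+07 m
dv1 = sqrt(mu/r1)*(sqrt(2*r2/(r1+r2)) - 1) = 1174.2987 m/s
dv2 = sqrt(mu/r2)*(1 - sqrt(2*r1/(r1+r2))) = 968.9569 m/s
total dv = |dv1| + |dv2| = 1174.2987 + 968.9569 = 2143.2556 m/s = 2.1433 km/s

2.1433 km/s


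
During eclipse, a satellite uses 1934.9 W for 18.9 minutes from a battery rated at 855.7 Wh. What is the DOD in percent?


E_used = P * t / 60 = 1934.9 * 18.9 / 60 = 609.4935 Wh
DOD = E_used / E_total * 100 = 609.4935 / 855.7 * 100
DOD = 71.2275 %

71.2275 %


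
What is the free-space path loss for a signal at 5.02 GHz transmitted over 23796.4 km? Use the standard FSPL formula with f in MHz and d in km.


f = 5.02 GHz = 5020.0000 MHz
d = 23796.4 km
FSPL = 32.44 + 20*log10(5020.0000) + 20*log10(23796.4)
FSPL = 32.44 + 74.0141 + 87.5302
FSPL = 193.9843 dB

193.9843 dB


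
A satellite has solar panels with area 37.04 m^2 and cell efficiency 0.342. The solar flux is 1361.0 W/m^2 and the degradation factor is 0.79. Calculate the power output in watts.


P = area * eta * S * degradation
P = 37.04 * 0.342 * 1361.0 * 0.79
P = 13620.1629 W

13620.1629 W


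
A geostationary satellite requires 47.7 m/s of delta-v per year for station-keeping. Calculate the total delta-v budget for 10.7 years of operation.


dV = rate * years = 47.7 * 10.7
dV = 510.3900 m/s

510.3900 m/s


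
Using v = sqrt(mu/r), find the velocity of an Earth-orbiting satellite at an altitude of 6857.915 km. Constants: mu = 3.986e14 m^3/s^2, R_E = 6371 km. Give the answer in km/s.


r = R_E + alt = 6371.0 + 6857.915 = 13228.9150 km = 1.3228915e+07 m
v = sqrt(mu/r) = sqrt(3.986e14 / 1.3228915e+07) = 5489.1681 m/s = 5.4892 km/s

5.4892 km/s


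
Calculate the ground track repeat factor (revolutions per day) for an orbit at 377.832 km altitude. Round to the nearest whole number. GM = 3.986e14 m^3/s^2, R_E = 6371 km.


r = 6.748832e+06 m
T = 2*pi*sqrt(r^3/mu) = 5517.6500 s = 91.9608 min
revs/day = 1440 / 91.9608 = 15.6588
Rounded: 16 revolutions per day

16 revolutions per day


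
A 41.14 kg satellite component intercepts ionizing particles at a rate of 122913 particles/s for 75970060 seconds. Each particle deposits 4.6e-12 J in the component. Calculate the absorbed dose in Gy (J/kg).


Total energy deposited = rate * time * E_per
  = 122913 * 75970060 * 4.6e-12 = 42.9535 J
Dose = E_total / mass = 42.9535 / 41.14
Dose = 1.0441 Gy

1.0441 Gy


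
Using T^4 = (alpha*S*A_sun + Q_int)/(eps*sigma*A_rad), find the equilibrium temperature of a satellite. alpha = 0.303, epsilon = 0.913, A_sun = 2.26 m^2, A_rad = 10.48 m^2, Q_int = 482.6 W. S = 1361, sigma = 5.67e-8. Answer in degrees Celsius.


Numerator = alpha*S*A_sun + Q_int = 0.303*1361*2.26 + 482.6 = 1414.5856 W
Denominator = eps*sigma*A_rad = 0.913*5.67e-8*10.48 = 5.4251921e-07 W/K^4
T^4 = 2.6074387e+09 K^4
T = 225.9714 K = -47.1786 C

-47.1786 degrees Celsius


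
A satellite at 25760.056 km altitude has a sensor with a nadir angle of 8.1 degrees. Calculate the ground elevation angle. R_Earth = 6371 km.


r = R_E + alt = 32131.0560 km
Law of sines in the satellite / Earth-center / ground-point triangle:
  sin(nadir)/R_E = sin(90 + el)/r  =>  cos(el) = (r/R_E)*sin(nadir)
cos(el) = (32131.0560 / 6371.0000) * sin(8.1 deg) = 0.7106114
el = arccos(0.7106114) = 44.7153 deg
(Earth-central angle = 90 - nadir - el = 37.1847 deg)

44.7153 degrees


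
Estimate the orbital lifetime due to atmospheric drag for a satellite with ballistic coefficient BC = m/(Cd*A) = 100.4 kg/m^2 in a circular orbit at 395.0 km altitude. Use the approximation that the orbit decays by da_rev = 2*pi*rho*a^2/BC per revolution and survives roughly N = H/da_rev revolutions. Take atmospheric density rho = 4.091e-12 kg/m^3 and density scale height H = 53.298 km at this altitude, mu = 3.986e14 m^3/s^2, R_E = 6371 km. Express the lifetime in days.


a = R_E + alt = 6766.0000 km = 6.766e+06 m
da_rev = 2*pi*rho*a^2/BC = 2*pi*4.091e-12*(6.766e+06)^2/100.4 = 11.720324 m per revolution
N = H/da_rev = 53298.0000 m / 11.720324 m = 4547.4852 revolutions
P = 2*pi*sqrt(a^3/mu) = 5538.7175 s
lifetime = N*P = 4547.4852 * 5538.7175 = 2.5187235e+07 s = 291.5189 days

291.5189 days


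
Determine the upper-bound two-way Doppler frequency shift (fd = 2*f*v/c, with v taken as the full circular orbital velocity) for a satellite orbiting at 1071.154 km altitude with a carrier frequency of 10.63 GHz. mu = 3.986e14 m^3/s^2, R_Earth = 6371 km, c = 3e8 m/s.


r = 7.442154e+06 m
v = sqrt(mu/r) = 7318.4536 m/s (worst-case radial velocity)
f = 10.63 GHz = 1.063e+10 Hz
fd = 2*f*v/c = 2*1.063e+10*7318.4536/3.0e+08
fd = 518634.4084 Hz

518634.4084 Hz


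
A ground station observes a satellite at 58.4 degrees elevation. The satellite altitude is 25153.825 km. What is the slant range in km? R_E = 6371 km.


h = 25153.825 km, el = 58.4 deg
d = -R_E*sin(el) + sqrt((R_E*sin(el))^2 + 2*R_E*h + h^2)
d = -6371.0000*sin(1.0193) + sqrt((6371.0000*0.8517269)^2 + 2*6371.0000*25153.825 + 25153.825^2)
d = 25921.2194 km

25921.2194 km


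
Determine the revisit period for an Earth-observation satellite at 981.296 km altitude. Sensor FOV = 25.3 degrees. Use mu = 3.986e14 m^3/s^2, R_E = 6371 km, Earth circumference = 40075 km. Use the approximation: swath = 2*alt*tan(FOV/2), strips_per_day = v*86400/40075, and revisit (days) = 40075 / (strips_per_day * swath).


swath = 2*981.296*tan(0.2207842) = 440.4899 km
v = sqrt(mu/r) = 7363.0399 m/s = 7.3630 km/s
strips/day = v*86400/40075 = 7.3630*86400/40075 = 15.8744
coverage/day = strips * swath = 15.8744 * 440.4899 = 6992.5136 km
revisit = 40075 / 6992.5136 = 5.7311 days

5.7311 days


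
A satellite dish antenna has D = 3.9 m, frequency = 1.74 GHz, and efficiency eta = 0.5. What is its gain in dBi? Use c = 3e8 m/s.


lambda = c/f = 3e8 / 1.74e+09 = 0.1724138 m
G = eta*(pi*D/lambda)^2 = 0.5*(pi*3.9/0.1724138)^2
G = 2524.9626 (linear)
G = 10*log10(2524.9626) = 34.0225 dBi

34.0225 dBi


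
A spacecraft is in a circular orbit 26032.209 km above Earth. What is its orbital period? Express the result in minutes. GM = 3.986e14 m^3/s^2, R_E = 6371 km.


r = 32403.2090 km = 3.2403209e+07 m
T = 2*pi*sqrt(r^3/mu) = 2*pi*sqrt(3.4022331e+22 / 3.986e14)
T = 58048.8010 s = 967.4800 min

967.4800 minutes


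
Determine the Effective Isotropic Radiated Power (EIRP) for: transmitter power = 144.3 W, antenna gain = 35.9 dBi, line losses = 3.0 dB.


Pt = 144.3 W = 21.5927 dBW
EIRP = Pt_dBW + Gt - losses = 21.5927 + 35.9 - 3.0 = 54.4927 dBW

54.4927 dBW


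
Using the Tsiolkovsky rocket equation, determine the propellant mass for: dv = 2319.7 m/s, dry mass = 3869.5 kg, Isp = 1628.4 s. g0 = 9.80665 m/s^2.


ve = Isp * g0 = 1628.4 * 9.80665 = 15969.148860 m/s
mass ratio = exp(dv/ve) = exp(2319.7/15969.148860) = 1.15634173
m_prop = m_dry * (mr - 1) = 3869.5 * (1.15634173 - 1)
m_prop = 604.9643 kg

604.9643 kg


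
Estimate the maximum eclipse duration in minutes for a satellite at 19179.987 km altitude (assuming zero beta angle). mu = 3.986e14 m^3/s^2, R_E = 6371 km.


r = 25550.9870 km
T = 677.4410 min
Eclipse fraction = arcsin(R_E/r)/pi = arcsin(6371.0000/25550.9870)/pi
= arcsin(0.2493446)/pi = 0.08021517
Eclipse duration = 0.08021517 * 677.4410 = 54.3410 min

54.3410 minutes


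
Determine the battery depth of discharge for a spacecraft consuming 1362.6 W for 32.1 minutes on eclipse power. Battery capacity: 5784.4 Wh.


E_used = P * t / 60 = 1362.6 * 32.1 / 60 = 728.9910 Wh
DOD = E_used / E_total * 100 = 728.9910 / 5784.4 * 100
DOD = 12.6027 %

12.6027 %


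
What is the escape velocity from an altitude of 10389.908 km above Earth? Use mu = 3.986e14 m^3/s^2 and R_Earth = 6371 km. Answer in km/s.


r = 6371.0 + 10389.908 = 16760.9080 km = 1.6760908e+07 m
v_esc = sqrt(2*mu/r) = sqrt(2*3.986e14 / 1.6760908e+07)
v_esc = 6896.5974 m/s = 6.8966 km/s

6.8966 km/s


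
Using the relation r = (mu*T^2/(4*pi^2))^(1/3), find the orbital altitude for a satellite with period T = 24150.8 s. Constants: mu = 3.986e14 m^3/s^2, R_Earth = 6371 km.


T = 24150.8 s
r = (mu*T^2/(4*pi^2))^(1/3) = (3.986e14 * 24150.8^2 / (4*pi^2))^(1/3)
r = 1.8058439e+07 m = 18058.4387 km
alt = r - R_E = 18058.4387 - 6371 = 11687.4387 km

11687.4387 km


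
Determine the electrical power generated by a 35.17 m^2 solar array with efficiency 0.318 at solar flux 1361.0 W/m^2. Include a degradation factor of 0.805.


P = area * eta * S * degradation
P = 35.17 * 0.318 * 1361.0 * 0.805
P = 12253.3121 W

12253.3121 W


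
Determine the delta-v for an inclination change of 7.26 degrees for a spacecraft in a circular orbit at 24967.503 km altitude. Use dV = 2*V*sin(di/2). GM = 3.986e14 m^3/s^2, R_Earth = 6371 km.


r = 31338.5030 km = 3.1338503e+07 m
V = sqrt(mu/r) = 3566.3957 m/s
di = 7.26 deg = 0.1267109 rad
dV = 2*V*sin(di/2) = 2*3566.3957*sin(0.06335545)
dV = 451.5990 m/s = 0.451599 km/s

0.4516 km/s


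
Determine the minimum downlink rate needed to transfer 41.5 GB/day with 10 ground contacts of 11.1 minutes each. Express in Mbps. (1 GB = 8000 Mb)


total contact time = 10 * 11.1 * 60 = 6660.0000 s
data = 41.5 GB = 332000.0000 Mb
rate = 332000.0000 / 6660.0000 = 49.8498 Mbps

49.8498 Mbps


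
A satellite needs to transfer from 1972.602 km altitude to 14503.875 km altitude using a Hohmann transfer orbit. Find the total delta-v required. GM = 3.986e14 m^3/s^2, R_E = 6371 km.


r1 = 8343.6020 km = 8.343602e+06 m
r2 = 20874.8750 km = 2.0874875e+07 m
dv1 = sqrt(mu/r1)*(sqrt(2*r2/(r1+r2)) - 1) = 1350.2806 m/s
dv2 = sqrt(mu/r2)*(1 - sqrt(2*r1/(r1+r2))) = 1067.4270 m/s
total dv = |dv1| + |dv2| = 1350.2806 + 1067.4270 = 2417.7076 m/s = 2.4177 km/s

2.4177 km/s


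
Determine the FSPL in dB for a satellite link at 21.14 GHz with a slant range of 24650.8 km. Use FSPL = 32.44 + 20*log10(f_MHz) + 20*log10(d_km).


f = 21.14 GHz = 21140.0000 MHz
d = 24650.8 km
FSPL = 32.44 + 20*log10(21140.0000) + 20*log10(24650.8)
FSPL = 32.44 + 86.5021 + 87.8366
FSPL = 206.7787 dB

206.7787 dB


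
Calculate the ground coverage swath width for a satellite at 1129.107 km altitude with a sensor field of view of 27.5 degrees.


FOV = 27.5 deg = 0.4799655 rad
swath = 2 * alt * tan(FOV/2) = 2 * 1129.107 * tan(0.2399828)
swath = 2 * 1129.107 * 0.2446984
swath = 552.5815 km

552.5815 km


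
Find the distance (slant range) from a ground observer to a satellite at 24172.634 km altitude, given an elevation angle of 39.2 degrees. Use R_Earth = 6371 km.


h = 24172.634 km, el = 39.2 deg
d = -R_E*sin(el) + sqrt((R_E*sin(el))^2 + 2*R_E*h + h^2)
d = -6371.0000*sin(0.6841691) + sqrt((6371.0000*0.6320293)^2 + 2*6371.0000*24172.634 + 24172.634^2)
d = 26115.3040 km

26115.3040 km


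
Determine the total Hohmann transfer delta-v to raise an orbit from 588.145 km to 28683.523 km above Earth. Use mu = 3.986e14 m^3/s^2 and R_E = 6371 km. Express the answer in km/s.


r1 = 6959.1450 km = 6.959145e+06 m
r2 = 35054.5230 km = 3.5054523e+07 m
dv1 = sqrt(mu/r1)*(sqrt(2*r2/(r1+r2)) - 1) = 2208.3112 m/s
dv2 = sqrt(mu/r2)*(1 - sqrt(2*r1/(r1+r2))) = 1431.2101 m/s
total dv = |dv1| + |dv2| = 2208.3112 + 1431.2101 = 3639.5212 m/s = 3.6395 km/s

3.6395 km/s


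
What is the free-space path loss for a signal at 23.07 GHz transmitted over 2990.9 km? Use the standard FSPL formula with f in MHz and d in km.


f = 23.07 GHz = 23070.0000 MHz
d = 2990.9 km
FSPL = 32.44 + 20*log10(23070.0000) + 20*log10(2990.9)
FSPL = 32.44 + 87.2610 + 69.5160
FSPL = 189.2170 dB

189.2170 dB


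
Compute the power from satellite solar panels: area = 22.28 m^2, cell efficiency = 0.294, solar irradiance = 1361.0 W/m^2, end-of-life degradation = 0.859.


P = area * eta * S * degradation
P = 22.28 * 0.294 * 1361.0 * 0.859
P = 7657.9726 W

7657.9726 W


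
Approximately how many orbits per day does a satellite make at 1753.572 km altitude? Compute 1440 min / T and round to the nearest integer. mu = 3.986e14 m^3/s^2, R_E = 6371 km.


r = 8.124572e+06 m
T = 2*pi*sqrt(r^3/mu) = 7288.0603 s = 121.4677 min
revs/day = 1440 / 121.4677 = 11.8550
Rounded: 12 revolutions per day

12 revolutions per day


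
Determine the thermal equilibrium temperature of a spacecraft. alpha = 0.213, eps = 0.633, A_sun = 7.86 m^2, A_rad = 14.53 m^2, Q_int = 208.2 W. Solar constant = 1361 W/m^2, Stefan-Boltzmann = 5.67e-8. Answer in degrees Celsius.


Numerator = alpha*S*A_sun + Q_int = 0.213*1361*7.86 + 208.2 = 2486.7590 W
Denominator = eps*sigma*A_rad = 0.633*5.67e-8*14.53 = 5.2149768e-07 W/K^4
T^4 = 4.7684948e+09 K^4
T = 262.7818 K = -10.3682 C

-10.3682 degrees Celsius


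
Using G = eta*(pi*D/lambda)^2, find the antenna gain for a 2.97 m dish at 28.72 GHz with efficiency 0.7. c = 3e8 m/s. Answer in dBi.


lambda = c/f = 3e8 / 2.872e+10 = 0.01044568 m
G = eta*(pi*D/lambda)^2 = 0.7*(pi*2.97/0.01044568)^2
G = 558517.8348 (linear)
G = 10*log10(558517.8348) = 57.4704 dBi

57.4704 dBi


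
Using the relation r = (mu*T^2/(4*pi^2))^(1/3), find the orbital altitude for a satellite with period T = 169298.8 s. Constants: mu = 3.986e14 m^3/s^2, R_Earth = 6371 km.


T = 169298.8 s
r = (mu*T^2/(4*pi^2))^(1/3) = (3.986e14 * 169298.8^2 / (4*pi^2))^(1/3)
r = 6.6144708e+07 m = 66144.7083 km
alt = r - R_E = 66144.7083 - 6371 = 59773.7083 km

59773.7083 km


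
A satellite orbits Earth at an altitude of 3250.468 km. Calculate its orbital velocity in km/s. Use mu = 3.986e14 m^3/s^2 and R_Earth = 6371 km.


r = R_E + alt = 6371.0 + 3250.468 = 9621.4680 km = 9.621468e+06 m
v = sqrt(mu/r) = sqrt(3.986e14 / 9.621468e+06) = 6436.4734 m/s = 6.4365 km/s

6.4365 km/s


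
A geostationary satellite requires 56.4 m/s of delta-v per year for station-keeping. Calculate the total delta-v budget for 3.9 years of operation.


dV = rate * years = 56.4 * 3.9
dV = 219.9600 m/s

219.9600 m/s


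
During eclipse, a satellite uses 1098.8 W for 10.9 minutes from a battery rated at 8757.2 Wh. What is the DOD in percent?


E_used = P * t / 60 = 1098.8 * 10.9 / 60 = 199.6153 Wh
DOD = E_used / E_total * 100 = 199.6153 / 8757.2 * 100
DOD = 2.2794 %

2.2794 %


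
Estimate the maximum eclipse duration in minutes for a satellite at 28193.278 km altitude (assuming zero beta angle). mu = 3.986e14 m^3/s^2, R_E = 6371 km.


r = 34564.2780 km
T = 1065.8626 min
Eclipse fraction = arcsin(R_E/r)/pi = arcsin(6371.0000/34564.2780)/pi
= arcsin(0.1843232)/pi = 0.05900933
Eclipse duration = 0.05900933 * 1065.8626 = 62.8958 min

62.8958 minutes


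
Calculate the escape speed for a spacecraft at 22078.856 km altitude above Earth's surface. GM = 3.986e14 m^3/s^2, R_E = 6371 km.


r = 6371.0 + 22078.856 = 28449.8560 km = 2.8449856e+07 m
v_esc = sqrt(2*mu/r) = sqrt(2*3.986e14 / 2.8449856e+07)
v_esc = 5293.5084 m/s = 5.2935 km/s

5.2935 km/s


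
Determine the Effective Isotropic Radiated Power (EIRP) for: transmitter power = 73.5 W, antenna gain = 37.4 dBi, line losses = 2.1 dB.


Pt = 73.5 W = 18.6629 dBW
EIRP = Pt_dBW + Gt - losses = 18.6629 + 37.4 - 2.1 = 53.9629 dBW

53.9629 dBW


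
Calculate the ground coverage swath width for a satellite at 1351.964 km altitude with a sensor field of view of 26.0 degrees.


FOV = 26.0 deg = 0.4537856 rad
swath = 2 * alt * tan(FOV/2) = 2 * 1351.964 * tan(0.2268928)
swath = 2 * 1351.964 * 0.2308682
swath = 624.2510 km

624.2510 km


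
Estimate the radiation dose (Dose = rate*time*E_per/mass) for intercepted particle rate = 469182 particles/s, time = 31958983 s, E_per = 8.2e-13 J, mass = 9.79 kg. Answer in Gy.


Total energy deposited = rate * time * E_per
  = 469182 * 31958983 * 8.2e-13 = 12.2956 J
Dose = E_total / mass = 12.2956 / 9.79
Dose = 1.2559 Gy

1.2559 Gy


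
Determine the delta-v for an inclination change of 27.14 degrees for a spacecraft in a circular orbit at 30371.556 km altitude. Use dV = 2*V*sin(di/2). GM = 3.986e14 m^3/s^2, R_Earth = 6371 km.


r = 36742.5560 km = 3.6742556e+07 m
V = sqrt(mu/r) = 3293.6994 m/s
di = 27.14 deg = 0.4736824 rad
dV = 2*V*sin(di/2) = 2*3293.6994*sin(0.2368412)
dV = 1545.6222 m/s = 1.5456 km/s

1.5456 km/s


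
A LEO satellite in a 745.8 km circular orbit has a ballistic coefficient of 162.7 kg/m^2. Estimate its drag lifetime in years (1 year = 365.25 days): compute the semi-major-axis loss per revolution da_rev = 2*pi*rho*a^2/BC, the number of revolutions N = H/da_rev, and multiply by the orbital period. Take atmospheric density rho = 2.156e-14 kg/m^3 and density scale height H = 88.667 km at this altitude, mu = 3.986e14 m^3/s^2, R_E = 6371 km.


a = R_E + alt = 7116.8000 km = 7.1168e+06 m
da_rev = 2*pi*rho*a^2/BC = 2*pi*2.156e-14*(7.1168e+06)^2/162.7 = 0.0421706791 m per revolution
N = H/da_rev = 88667.0000 m / 0.0421706791 m = 2.1025746e+06 revolutions
P = 2*pi*sqrt(a^3/mu) = 5975.0062 s
lifetime = N*P = 2.1025746e+06 * 5975.0062 = 1.2562897e+10 s = 145403.8951 days
years = 145403.8951 / 365.25 = 398.0942 years

398.0942 years


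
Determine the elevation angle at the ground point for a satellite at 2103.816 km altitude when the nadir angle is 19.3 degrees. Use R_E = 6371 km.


r = R_E + alt = 8474.8160 km
Law of sines in the satellite / Earth-center / ground-point triangle:
  sin(nadir)/R_E = sin(90 + el)/r  =>  cos(el) = (r/R_E)*sin(nadir)
cos(el) = (8474.8160 / 6371.0000) * sin(19.3 deg) = 0.439656
el = arccos(0.439656) = 63.9181 deg
(Earth-central angle = 90 - nadir - el = 6.7819 deg)

63.9181 degrees


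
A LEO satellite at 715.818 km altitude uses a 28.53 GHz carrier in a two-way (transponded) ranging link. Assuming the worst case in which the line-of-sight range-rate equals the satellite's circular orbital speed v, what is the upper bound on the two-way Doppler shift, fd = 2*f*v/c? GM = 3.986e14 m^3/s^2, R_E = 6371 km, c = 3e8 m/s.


r = 7.086818e+06 m
v = sqrt(mu/r) = 7499.6847 m/s (worst-case radial velocity)
f = 28.53 GHz = 2.853e+10 Hz
fd = 2*f*v/c = 2*2.853e+10*7499.6847/3.0e+08
fd = 1.42644e+06 Hz

1.4264e+06 Hz


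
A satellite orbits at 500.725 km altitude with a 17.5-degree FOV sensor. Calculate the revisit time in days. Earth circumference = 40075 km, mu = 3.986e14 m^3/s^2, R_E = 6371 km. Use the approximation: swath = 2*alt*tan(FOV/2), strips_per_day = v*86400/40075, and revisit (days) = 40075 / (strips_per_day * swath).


swath = 2*500.725*tan(0.1527163) = 154.1379 km
v = sqrt(mu/r) = 7616.1548 m/s = 7.6162 km/s
strips/day = v*86400/40075 = 7.6162*86400/40075 = 16.4201
coverage/day = strips * swath = 16.4201 * 154.1379 = 2530.9607 km
revisit = 40075 / 2530.9607 = 15.8339 days

15.8339 days


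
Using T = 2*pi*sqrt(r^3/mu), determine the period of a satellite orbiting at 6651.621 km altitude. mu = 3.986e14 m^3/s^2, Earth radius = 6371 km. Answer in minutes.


r = 13022.6210 km = 1.3022621e+07 m
T = 2*pi*sqrt(r^3/mu) = 2*pi*sqrt(2.2084888e+21 / 3.986e14)
T = 14789.6816 s = 246.4947 min

246.4947 minutes


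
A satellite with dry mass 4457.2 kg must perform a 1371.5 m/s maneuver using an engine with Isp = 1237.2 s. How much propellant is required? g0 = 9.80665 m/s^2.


ve = Isp * g0 = 1237.2 * 9.80665 = 12132.787380 m/s
mass ratio = exp(dv/ve) = exp(1371.5/12132.787380) = 1.11967762
m_prop = m_dry * (mr - 1) = 4457.2 * (1.11967762 - 1)
m_prop = 533.4271 kg

533.4271 kg


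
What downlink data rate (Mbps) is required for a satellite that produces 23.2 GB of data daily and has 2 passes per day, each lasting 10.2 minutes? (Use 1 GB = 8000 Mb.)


total contact time = 2 * 10.2 * 60 = 1224.0000 s
data = 23.2 GB = 185600.0000 Mb
rate = 185600.0000 / 1224.0000 = 151.6340 Mbps

151.6340 Mbps


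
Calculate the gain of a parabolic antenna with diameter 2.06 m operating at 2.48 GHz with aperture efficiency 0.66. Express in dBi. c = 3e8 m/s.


lambda = c/f = 3e8 / 2.48e+09 = 0.1209677 m
G = eta*(pi*D/lambda)^2 = 0.66*(pi*2.06/0.1209677)^2
G = 1889.0305 (linear)
G = 10*log10(1889.0305) = 32.7624 dBi

32.7624 dBi


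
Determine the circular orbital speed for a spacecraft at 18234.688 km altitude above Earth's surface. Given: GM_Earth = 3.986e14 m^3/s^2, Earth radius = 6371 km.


r = R_E + alt = 6371.0 + 18234.688 = 24605.6880 km = 2.4605688e+07 m
v = sqrt(mu/r) = sqrt(3.986e14 / 2.4605688e+07) = 4024.8610 m/s = 4.0249 km/s

4.0249 km/s


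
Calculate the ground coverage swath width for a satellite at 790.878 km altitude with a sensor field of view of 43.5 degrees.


FOV = 43.5 deg = 0.7592182 rad
swath = 2 * alt * tan(FOV/2) = 2 * 790.878 * tan(0.3796091)
swath = 2 * 790.878 * 0.3989595
swath = 631.0567 km

631.0567 km


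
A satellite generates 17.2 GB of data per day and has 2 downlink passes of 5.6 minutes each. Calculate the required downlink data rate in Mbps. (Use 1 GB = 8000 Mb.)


total contact time = 2 * 5.6 * 60 = 672.0000 s
data = 17.2 GB = 137600.0000 Mb
rate = 137600.0000 / 672.0000 = 204.7619 Mbps

204.7619 Mbps


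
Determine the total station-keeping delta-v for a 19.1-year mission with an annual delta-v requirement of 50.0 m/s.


dV = rate * years = 50.0 * 19.1
dV = 955.0000 m/s

955.0000 m/s


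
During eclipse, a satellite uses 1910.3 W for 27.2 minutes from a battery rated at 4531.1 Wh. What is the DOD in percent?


E_used = P * t / 60 = 1910.3 * 27.2 / 60 = 866.0027 Wh
DOD = E_used / E_total * 100 = 866.0027 / 4531.1 * 100
DOD = 19.1124 %

19.1124 %


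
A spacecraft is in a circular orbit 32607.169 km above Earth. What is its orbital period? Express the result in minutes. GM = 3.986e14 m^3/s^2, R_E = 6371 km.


r = 38978.1690 km = 3.8978169e+07 m
T = 2*pi*sqrt(r^3/mu) = 2*pi*sqrt(5.9219441e+22 / 3.986e14)
T = 76584.9393 s = 1276.4157 min

1276.4157 minutes


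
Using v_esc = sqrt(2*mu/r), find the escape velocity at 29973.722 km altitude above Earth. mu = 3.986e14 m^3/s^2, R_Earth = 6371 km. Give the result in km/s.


r = 6371.0 + 29973.722 = 36344.7220 km = 3.6344722e+07 m
v_esc = sqrt(2*mu/r) = sqrt(2*3.986e14 / 3.6344722e+07)
v_esc = 4683.4185 m/s = 4.6834 km/s

4.6834 km/s


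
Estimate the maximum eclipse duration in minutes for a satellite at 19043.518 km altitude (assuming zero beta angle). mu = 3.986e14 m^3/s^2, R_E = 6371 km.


r = 25414.5180 km
T = 672.0209 min
Eclipse fraction = arcsin(R_E/r)/pi = arcsin(6371.0000/25414.5180)/pi
= arcsin(0.2506835)/pi = 0.08065534
Eclipse duration = 0.08065534 * 672.0209 = 54.2021 min

54.2021 minutes


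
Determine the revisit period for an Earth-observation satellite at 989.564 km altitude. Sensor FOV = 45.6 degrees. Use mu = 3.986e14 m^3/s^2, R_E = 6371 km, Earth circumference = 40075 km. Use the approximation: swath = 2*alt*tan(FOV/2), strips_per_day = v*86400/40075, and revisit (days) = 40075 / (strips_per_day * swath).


swath = 2*989.564*tan(0.3979351) = 831.9488 km
v = sqrt(mu/r) = 7358.9034 m/s = 7.3589 km/s
strips/day = v*86400/40075 = 7.3589*86400/40075 = 15.8655
coverage/day = strips * swath = 15.8655 * 831.9488 = 13199.2701 km
revisit = 40075 / 13199.2701 = 3.0362 days

3.0362 days


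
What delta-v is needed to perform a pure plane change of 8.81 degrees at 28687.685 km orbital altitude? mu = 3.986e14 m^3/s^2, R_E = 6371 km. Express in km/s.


r = 35058.6850 km = 3.5058685e+07 m
V = sqrt(mu/r) = 3371.8701 m/s
di = 8.81 deg = 0.1537635 rad
dV = 2*V*sin(di/2) = 2*3371.8701*sin(0.07688175)
dV = 517.9600 m/s = 0.51796 km/s

0.5180 km/s


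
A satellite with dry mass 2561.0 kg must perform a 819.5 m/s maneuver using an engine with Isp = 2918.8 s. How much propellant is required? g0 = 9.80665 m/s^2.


ve = Isp * g0 = 2918.8 * 9.80665 = 28623.650020 m/s
mass ratio = exp(dv/ve) = exp(819.5/28623.650020) = 1.02904395
m_prop = m_dry * (mr - 1) = 2561.0 * (1.02904395 - 1)
m_prop = 74.3816 kg

74.3816 kg


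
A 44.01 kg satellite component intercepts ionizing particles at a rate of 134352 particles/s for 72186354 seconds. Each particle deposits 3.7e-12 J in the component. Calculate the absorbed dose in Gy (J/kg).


Total energy deposited = rate * time * E_per
  = 134352 * 72186354 * 3.7e-12 = 35.8840 J
Dose = E_total / mass = 35.8840 / 44.01
Dose = 0.8153604 Gy

0.8154 Gy


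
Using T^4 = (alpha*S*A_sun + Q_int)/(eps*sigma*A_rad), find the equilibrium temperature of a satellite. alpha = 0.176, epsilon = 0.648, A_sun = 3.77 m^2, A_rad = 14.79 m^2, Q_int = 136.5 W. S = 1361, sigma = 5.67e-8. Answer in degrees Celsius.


Numerator = alpha*S*A_sun + Q_int = 0.176*1361*3.77 + 136.5 = 1039.5507 W
Denominator = eps*sigma*A_rad = 0.648*5.67e-8*14.79 = 5.4340826e-07 W/K^4
T^4 = 1.9130197e+09 K^4
T = 209.1365 K = -64.0135 C

-64.0135 degrees Celsius


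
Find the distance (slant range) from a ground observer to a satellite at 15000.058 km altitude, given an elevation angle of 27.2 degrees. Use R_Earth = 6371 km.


h = 15000.058 km, el = 27.2 deg
d = -R_E*sin(el) + sqrt((R_E*sin(el))^2 + 2*R_E*h + h^2)
d = -6371.0000*sin(0.4747296) + sqrt((6371.0000*0.4570979)^2 + 2*6371.0000*15000.058 + 15000.058^2)
d = 17693.9743 km

17693.9743 km
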